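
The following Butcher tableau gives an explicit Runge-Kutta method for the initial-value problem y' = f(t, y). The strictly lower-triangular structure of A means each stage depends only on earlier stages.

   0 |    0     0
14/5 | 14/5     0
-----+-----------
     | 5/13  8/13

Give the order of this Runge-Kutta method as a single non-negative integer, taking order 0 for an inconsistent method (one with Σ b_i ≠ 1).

b = (5/13, 8/13)
c = (0, 14/5)
Σ b_i: 5/13·1 + 8/13·1 = 1 ✓
b·c: 8/13·14/5 = 112/65 ≠ 1/2 ⇒ order 1.

1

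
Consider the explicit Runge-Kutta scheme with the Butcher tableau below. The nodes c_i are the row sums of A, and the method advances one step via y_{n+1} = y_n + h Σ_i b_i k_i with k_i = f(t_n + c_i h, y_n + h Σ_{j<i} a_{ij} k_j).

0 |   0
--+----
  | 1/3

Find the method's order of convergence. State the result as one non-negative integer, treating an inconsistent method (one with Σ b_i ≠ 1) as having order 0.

b = (1/3)
c = (0)
Σ b_i: 1/3·1 = 1/3 ≠ 1 ⇒ order 0.

0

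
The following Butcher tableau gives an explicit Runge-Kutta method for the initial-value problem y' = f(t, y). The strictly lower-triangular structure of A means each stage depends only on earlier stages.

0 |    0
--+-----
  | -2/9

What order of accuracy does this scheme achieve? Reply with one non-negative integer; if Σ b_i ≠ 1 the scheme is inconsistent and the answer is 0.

0

b = (-2/9)
c = (0)
Σ b_i: (-2/9)·1 = -2/9 ≠ 1 ⇒ order 0.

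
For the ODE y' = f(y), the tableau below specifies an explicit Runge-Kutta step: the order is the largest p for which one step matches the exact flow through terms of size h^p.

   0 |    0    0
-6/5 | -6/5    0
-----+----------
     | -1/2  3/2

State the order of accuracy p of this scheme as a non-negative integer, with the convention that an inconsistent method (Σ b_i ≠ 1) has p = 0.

b = (-1/2, 3/2)
c = (0, -6/5)
Σ b_i: (-1/2)·1 + 3/2·1 = 1 ✓
b·c: 3/2·(-6/5) = -9/5 ≠ 1/2 ⇒ order 1.

1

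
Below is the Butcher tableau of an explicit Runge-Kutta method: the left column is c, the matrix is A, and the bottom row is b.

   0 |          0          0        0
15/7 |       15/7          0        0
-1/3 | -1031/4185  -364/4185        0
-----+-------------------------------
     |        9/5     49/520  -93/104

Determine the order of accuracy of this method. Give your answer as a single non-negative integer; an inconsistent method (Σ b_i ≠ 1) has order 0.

3

b = (9/5, 49/520, -93/104)
c = (0, 15/7, -1/3)
Ac = (0, 0, -52/279)
Σ b_i: 9/5·1 + 49/520·1 + (-93/104)·1 = 1 ✓
b·c: 49/520·15/7 + (-93/104)·(-1/3) = 1/2 ✓
b·c²: 49/520·225/49 + (-93/104)·1/9 = 1/3 ✓
b·Ac: (-93/104)·(-52/279) = 1/6 ✓; 3 stages ⇒ order 3.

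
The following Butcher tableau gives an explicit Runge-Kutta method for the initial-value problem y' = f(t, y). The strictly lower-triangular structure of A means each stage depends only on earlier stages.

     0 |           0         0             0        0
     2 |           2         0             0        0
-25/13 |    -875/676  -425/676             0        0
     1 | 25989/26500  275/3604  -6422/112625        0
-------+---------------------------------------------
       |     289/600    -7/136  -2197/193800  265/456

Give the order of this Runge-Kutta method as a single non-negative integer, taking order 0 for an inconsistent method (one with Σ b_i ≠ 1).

4

b = (289/600, -7/136, -2197/193800, 265/456)
c = (0, 2, -25/13, 1)
Ac = (0, 0, -425/338, 139/530)
Σ b_i: 289/600·1 + (-7/136)·1 + (-2197/193800)·1 + 265/456·1 = 1 ✓
b·c: (-7/136)·2 + (-2197/193800)·(-25/13) + 265/456·1 = 1/2 ✓
b·c²: (-7/136)·4 + (-2197/193800)·625/169 + 265/456·1 = 1/3 ✓
b·Ac: (-2197/193800)·(-425/338) + 265/456·139/530 = 1/6 ✓
b·c³: (-7/136)·8 + (-2197/193800)·(-15625/2197) + 265/456·1 = 1/4 ✓
b·(c∘Ac): (-2197/193800)·10625/4394 + 265/456·139/530 = 1/8 ✓
b·Ac²: (-2197/193800)·(-425/169) + 265/456·5/53 = 1/12 ✓
b·A²c: 265/456·19/265 = 1/24 ✓; 4 stages ⇒ order 4.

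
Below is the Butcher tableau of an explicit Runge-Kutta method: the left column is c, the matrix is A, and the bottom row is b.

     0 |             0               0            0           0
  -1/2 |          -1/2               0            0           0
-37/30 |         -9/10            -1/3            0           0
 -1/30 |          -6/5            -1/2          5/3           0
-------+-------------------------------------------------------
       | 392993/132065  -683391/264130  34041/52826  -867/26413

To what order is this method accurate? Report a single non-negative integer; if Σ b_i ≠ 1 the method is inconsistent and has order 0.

3

b = (392993/132065, -683391/264130, 34041/52826, -867/26413)
c = (0, -1/2, -37/30, -1/30)
Ac = (0, 0, 1/6, -65/36)
Σ b_i: 392993/132065·1 + (-683391/264130)·1 + 34041/52826·1 + (-867/26413)·1 = 1 ✓
b·c: (-683391/264130)·(-1/2) + 34041/52826·(-37/30) + (-867/26413)·(-1/30) = 1/2 ✓
b·c²: (-683391/264130)·1/4 + 34041/52826·1369/900 + (-867/26413)·1/900 = 1/3 ✓
b·Ac: 34041/52826·1/6 + (-867/26413)·(-65/36) = 1/6 ✓
b·c³: (-683391/264130)·(-1/8) + 34041/52826·(-50653/27000) + (-867/26413)·(-1/27000) = -210498019/237717000 ≠ 1/4 ⇒ order 3.
b·(c∘Ac): 34041/52826·(-37/180) + (-867/26413)·13/216 = -639151/4754340 ≠ 1/8
b·Ac²: 34041/52826·(-1/12) + (-867/26413)·2603/1080 = -631441/4754340 ≠ 1/12
b·A²c: (-867/26413)·5/18 = -1445/158478 ≠ 1/24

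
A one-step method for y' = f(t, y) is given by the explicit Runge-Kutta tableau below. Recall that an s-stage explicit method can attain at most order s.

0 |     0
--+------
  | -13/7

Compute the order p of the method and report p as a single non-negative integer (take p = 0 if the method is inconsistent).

0

b = (-13/7)
c = (0)
Σ b_i: (-13/7)·1 = -13/7 ≠ 1 ⇒ order 0.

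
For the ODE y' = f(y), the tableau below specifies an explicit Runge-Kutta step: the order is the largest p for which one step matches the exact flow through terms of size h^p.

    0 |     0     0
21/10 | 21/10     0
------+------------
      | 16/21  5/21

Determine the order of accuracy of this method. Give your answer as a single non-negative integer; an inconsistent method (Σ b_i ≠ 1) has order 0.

b = (16/21, 5/21)
c = (0, 21/10)
Σ b_i: 16/21·1 + 5/21·1 = 1 ✓
b·c: 5/21·21/10 = 1/2 ✓; 2 stages ⇒ order 2.

2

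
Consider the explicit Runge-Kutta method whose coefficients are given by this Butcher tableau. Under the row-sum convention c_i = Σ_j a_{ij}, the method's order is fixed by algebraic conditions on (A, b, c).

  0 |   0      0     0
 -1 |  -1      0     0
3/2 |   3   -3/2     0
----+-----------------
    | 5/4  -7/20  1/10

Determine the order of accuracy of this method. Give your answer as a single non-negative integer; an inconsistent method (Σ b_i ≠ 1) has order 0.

b = (5/4, -7/20, 1/10)
c = (0, -1, 3/2)
Ac = (0, 0, 3/2)
Σ b_i: 5/4·1 + (-7/20)·1 + 1/10·1 = 1 ✓
b·c: (-7/20)·(-1) + 1/10·3/2 = 1/2 ✓
b·c²: (-7/20)·1 + 1/10·9/4 = -1/8 ≠ 1/3 ⇒ order 2.
b·Ac: 1/10·3/2 = 3/20 ≠ 1/6

2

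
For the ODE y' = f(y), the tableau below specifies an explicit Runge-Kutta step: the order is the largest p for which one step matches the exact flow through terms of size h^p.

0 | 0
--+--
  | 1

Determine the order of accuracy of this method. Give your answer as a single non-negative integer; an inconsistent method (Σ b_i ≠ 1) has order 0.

1

b = (1)
c = (0)
Σ b_i: 1·1 = 1 ✓; 1 stage ⇒ order 1.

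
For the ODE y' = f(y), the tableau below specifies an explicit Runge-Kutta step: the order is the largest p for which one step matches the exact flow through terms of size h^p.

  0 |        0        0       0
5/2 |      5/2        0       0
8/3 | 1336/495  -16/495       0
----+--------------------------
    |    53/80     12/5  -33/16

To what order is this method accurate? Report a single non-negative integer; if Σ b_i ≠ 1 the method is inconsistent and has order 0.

b = (53/80, 12/5, -33/16)
c = (0, 5/2, 8/3)
Ac = (0, 0, -8/99)
Σ b_i: 53/80·1 + 12/5·1 + (-33/16)·1 = 1 ✓
b·c: 12/5·5/2 + (-33/16)·8/3 = 1/2 ✓
b·c²: 12/5·25/4 + (-33/16)·64/9 = 1/3 ✓
b·Ac: (-33/16)·(-8/99) = 1/6 ✓; 3 stages ⇒ order 3.

3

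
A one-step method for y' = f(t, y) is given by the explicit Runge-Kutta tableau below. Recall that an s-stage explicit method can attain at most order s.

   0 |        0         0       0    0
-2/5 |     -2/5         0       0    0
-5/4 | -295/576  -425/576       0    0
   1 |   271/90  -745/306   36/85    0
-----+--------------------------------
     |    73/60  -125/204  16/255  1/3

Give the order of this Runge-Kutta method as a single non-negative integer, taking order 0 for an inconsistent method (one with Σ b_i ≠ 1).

b = (73/60, -125/204, 16/255, 1/3)
c = (0, -2/5, -5/4, 1)
Ac = (0, 0, 85/288, 4/9)
Σ b_i: 73/60·1 + (-125/204)·1 + 16/255·1 + 1/3·1 = 1 ✓
b·c: (-125/204)·(-2/5) + 16/255·(-5/4) + 1/3·1 = 1/2 ✓
b·c²: (-125/204)·4/25 + 16/255·25/16 + 1/3·1 = 1/3 ✓
b·Ac: 16/255·85/288 + 1/3·4/9 = 1/6 ✓
b·c³: (-125/204)·(-8/125) + 16/255·(-125/64) + 1/3·1 = 1/4 ✓
b·(c∘Ac): 16/255·(-425/1152) + 1/3·4/9 = 1/8 ✓
b·Ac²: 16/255·(-17/144) + 1/3·49/180 = 1/12 ✓
b·A²c: 1/3·1/8 = 1/24 ✓; 4 stages ⇒ order 4.

4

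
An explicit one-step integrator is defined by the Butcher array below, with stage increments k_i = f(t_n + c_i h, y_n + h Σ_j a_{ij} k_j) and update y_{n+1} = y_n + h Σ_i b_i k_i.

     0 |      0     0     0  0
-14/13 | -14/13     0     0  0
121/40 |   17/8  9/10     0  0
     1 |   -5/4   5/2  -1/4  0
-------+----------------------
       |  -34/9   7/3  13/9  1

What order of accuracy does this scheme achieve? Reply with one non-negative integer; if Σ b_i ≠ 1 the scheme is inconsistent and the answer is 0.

1

b = (-34/9, 7/3, 13/9, 1)
c = (0, -14/13, 121/40, 1)
Ac = (0, 0, -63/65, -7173/2080)
Σ b_i: (-34/9)·1 + 7/3·1 + 13/9·1 + 1·1 = 1 ✓
b·c: 7/3·(-14/13) + 13/9·121/40 + 1·1 = 13369/4680 ≠ 1/2 ⇒ order 1.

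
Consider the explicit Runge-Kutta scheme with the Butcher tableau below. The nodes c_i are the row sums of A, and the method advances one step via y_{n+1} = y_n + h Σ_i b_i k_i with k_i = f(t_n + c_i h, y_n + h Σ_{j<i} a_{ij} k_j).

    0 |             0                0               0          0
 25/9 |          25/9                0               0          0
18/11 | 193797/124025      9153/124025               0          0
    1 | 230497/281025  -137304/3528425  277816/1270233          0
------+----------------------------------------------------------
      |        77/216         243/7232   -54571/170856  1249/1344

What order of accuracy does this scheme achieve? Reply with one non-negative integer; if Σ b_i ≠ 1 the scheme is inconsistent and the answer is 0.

b = (77/216, 243/7232, -54571/170856, 1249/1344)
c = (0, 25/9, 18/11, 1)
Ac = (0, 0, 1017/4961, 312/1249)
Σ b_i: 77/216·1 + 243/7232·1 + (-54571/170856)·1 + 1249/1344·1 = 1 ✓
b·c: 243/7232·25/9 + (-54571/170856)·18/11 + 1249/1344·1 = 1/2 ✓
b·c²: 243/7232·625/81 + (-54571/170856)·324/121 + 1249/1344·1 = 1/3 ✓
b·Ac: (-54571/170856)·1017/4961 + 1249/1344·312/1249 = 1/6 ✓
b·c³: 243/7232·15625/729 + (-54571/170856)·5832/1331 + 1249/1344·1 = 1/4 ✓
b·(c∘Ac): (-54571/170856)·18306/54571 + 1249/1344·312/1249 = 1/8 ✓
b·Ac²: (-54571/170856)·2825/4961 + 1249/1344·3208/11241 = 1/12 ✓
b·A²c: 1249/1344·56/1249 = 1/24 ✓; 4 stages ⇒ order 4.

4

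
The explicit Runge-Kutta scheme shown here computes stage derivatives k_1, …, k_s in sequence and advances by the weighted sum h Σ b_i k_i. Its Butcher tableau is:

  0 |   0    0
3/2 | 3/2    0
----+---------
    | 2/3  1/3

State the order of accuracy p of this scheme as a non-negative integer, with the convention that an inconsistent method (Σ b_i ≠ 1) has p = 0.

b = (2/3, 1/3)
c = (0, 3/2)
Σ b_i: 2/3·1 + 1/3·1 = 1 ✓
b·c: 1/3·3/2 = 1/2 ✓; 2 stages ⇒ order 2.

2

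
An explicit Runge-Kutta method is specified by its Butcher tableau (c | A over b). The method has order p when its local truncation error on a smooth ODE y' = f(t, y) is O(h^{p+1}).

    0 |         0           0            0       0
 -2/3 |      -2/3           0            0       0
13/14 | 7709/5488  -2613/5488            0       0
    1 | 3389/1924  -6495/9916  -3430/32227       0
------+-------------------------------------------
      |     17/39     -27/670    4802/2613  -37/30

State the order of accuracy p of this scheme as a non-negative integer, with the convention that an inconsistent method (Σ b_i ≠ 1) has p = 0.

b = (17/39, -27/670, 4802/2613, -37/30)
c = (0, -2/3, 13/14, 1)
Ac = (0, 0, 871/2744, 25/74)
Σ b_i: 17/39·1 + (-27/670)·1 + 4802/2613·1 + (-37/30)·1 = 1 ✓
b·c: (-27/670)·(-2/3) + 4802/2613·13/14 + (-37/30)·1 = 1/2 ✓
b·c²: (-27/670)·4/9 + 4802/2613·169/196 + (-37/30)·1 = 1/3 ✓
b·Ac: 4802/2613·871/2744 + (-37/30)·25/74 = 1/6 ✓
b·c³: (-27/670)·(-8/27) + 4802/2613·2197/2744 + (-37/30)·1 = 1/4 ✓
b·(c∘Ac): 4802/2613·11323/38416 + (-37/30)·25/74 = 1/8 ✓
b·Ac²: 4802/2613·(-871/4116) + (-37/30)·(-85/222) = 1/12 ✓
b·A²c: (-37/30)·(-5/148) = 1/24 ✓; 4 stages ⇒ order 4.

4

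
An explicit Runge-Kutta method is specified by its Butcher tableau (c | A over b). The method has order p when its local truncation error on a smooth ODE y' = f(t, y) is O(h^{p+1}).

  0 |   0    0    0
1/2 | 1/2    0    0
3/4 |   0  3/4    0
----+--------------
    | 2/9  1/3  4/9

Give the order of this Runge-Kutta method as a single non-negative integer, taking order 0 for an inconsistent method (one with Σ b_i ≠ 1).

3

b = (2/9, 1/3, 4/9)
c = (0, 1/2, 3/4)
Ac = (0, 0, 3/8)
Σ b_i: 2/9·1 + 1/3·1 + 4/9·1 = 1 ✓
b·c: 1/3·1/2 + 4/9·3/4 = 1/2 ✓
b·c²: 1/3·1/4 + 4/9·9/16 = 1/3 ✓
b·Ac: 4/9·3/8 = 1/6 ✓; 3 stages ⇒ order 3.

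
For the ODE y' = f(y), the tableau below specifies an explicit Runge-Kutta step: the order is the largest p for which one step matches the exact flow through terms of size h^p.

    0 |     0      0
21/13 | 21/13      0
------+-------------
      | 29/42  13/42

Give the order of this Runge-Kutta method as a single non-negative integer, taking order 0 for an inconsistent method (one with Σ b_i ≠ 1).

b = (29/42, 13/42)
c = (0, 21/13)
Σ b_i: 29/42·1 + 13/42·1 = 1 ✓
b·c: 13/42·21/13 = 1/2 ✓; 2 stages ⇒ order 2.

2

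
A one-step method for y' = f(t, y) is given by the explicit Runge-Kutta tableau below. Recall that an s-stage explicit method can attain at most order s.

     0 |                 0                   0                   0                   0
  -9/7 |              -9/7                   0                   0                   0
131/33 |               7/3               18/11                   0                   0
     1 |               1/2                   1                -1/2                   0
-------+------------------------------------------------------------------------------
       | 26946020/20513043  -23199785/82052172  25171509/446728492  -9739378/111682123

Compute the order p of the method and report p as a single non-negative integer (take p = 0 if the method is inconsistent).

b = (26946020/20513043, -23199785/82052172, 25171509/446728492, -9739378/111682123)
c = (0, -9/7, 131/33, 1)
Ac = (0, 0, -162/77, -1511/462)
Σ b_i: 26946020/20513043·1 + (-23199785/82052172)·1 + 25171509/446728492·1 + (-9739378/111682123)·1 = 1 ✓
b·c: (-23199785/82052172)·(-9/7) + 25171509/446728492·131/33 + (-9739378/111682123)·1 = 1/2 ✓
b·c²: (-23199785/82052172)·81/49 + 25171509/446728492·17161/1089 + (-9739378/111682123)·1 = 1/3 ✓
b·Ac: 25171509/446728492·(-162/77) + (-9739378/111682123)·(-1511/462) = 1/6 ✓
b·c³: (-23199785/82052172)·(-729/343) + 25171509/446728492·2248091/35937 + (-9739378/111682123)·1 = 12757827955/3159008622 ≠ 1/4 ⇒ order 3.
b·(c∘Ac): 25171509/446728492·(-7074/847) + (-9739378/111682123)·(-1511/462) = -17746109/95727534 ≠ 1/8
b·Ac²: 25171509/446728492·1458/539 + (-9739378/111682123)·(-664471/106722) = 107638795001/154791422478 ≠ 1/12
b·A²c: (-9739378/111682123)·81/77 = -71717238/781774861 ≠ 1/24

3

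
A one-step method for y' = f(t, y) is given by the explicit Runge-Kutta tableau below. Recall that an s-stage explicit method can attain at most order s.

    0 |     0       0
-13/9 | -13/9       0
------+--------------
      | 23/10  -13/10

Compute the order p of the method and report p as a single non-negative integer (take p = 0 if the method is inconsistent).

b = (23/10, -13/10)
c = (0, -13/9)
Σ b_i: 23/10·1 + (-13/10)·1 = 1 ✓
b·c: (-13/10)·(-13/9) = 169/90 ≠ 1/2 ⇒ order 1.

1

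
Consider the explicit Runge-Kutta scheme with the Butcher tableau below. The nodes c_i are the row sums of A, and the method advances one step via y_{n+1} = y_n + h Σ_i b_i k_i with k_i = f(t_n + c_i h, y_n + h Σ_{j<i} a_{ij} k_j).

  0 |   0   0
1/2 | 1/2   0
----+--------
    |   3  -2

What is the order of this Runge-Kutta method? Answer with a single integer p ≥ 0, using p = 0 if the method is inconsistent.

1

b = (3, -2)
c = (0, 1/2)
Σ b_i: 3·1 + (-2)·1 = 1 ✓
b·c: (-2)·1/2 = -1 ≠ 1/2 ⇒ order 1.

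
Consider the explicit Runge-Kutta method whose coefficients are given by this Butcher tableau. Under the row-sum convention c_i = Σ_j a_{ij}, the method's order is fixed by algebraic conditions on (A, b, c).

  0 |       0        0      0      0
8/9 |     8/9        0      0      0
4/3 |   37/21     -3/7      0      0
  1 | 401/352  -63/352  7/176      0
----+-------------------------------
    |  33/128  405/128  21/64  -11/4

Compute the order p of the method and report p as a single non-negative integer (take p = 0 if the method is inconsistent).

b = (33/128, 405/128, 21/64, -11/4)
c = (0, 8/9, 4/3, 1)
Ac = (0, 0, -8/21, -7/66)
Σ b_i: 33/128·1 + 405/128·1 + 21/64·1 + (-11/4)·1 = 1 ✓
b·c: 405/128·8/9 + 21/64·4/3 + (-11/4)·1 = 1/2 ✓
b·c²: 405/128·64/81 + 21/64·16/9 + (-11/4)·1 = 1/3 ✓
b·Ac: 21/64·(-8/21) + (-11/4)·(-7/66) = 1/6 ✓
b·c³: 405/128·512/729 + 21/64·64/27 + (-11/4)·1 = 1/4 ✓
b·(c∘Ac): 21/64·(-32/63) + (-11/4)·(-7/66) = 1/8 ✓
b·Ac²: 21/64·(-64/189) + (-11/4)·(-7/99) = 1/12 ✓
b·A²c: (-11/4)·(-1/66) = 1/24 ✓; 4 stages ⇒ order 4.

4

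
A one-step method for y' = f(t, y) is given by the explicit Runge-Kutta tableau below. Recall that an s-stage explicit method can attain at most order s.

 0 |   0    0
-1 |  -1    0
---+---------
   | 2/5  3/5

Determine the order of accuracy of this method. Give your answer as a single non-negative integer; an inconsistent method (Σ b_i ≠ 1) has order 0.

b = (2/5, 3/5)
c = (0, -1)
Σ b_i: 2/5·1 + 3/5·1 = 1 ✓
b·c: 3/5·(-1) = -3/5 ≠ 1/2 ⇒ order 1.

1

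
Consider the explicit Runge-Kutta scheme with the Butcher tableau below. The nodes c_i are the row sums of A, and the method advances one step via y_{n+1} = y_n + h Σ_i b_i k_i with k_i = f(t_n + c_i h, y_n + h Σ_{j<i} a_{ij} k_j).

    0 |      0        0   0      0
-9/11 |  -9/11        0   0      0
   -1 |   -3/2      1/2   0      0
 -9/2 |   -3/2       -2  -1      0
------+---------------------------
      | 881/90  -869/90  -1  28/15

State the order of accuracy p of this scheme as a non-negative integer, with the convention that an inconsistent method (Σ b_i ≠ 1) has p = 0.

b = (881/90, -869/90, -1, 28/15)
c = (0, -9/11, -1, -9/2)
Ac = (0, 0, -9/22, 29/11)
Σ b_i: 881/90·1 + (-869/90)·1 + (-1)·1 + 28/15·1 = 1 ✓
b·c: (-869/90)·(-9/11) + (-1)·(-1) + 28/15·(-9/2) = 1/2 ✓
b·c²: (-869/90)·81/121 + (-1)·1 + 28/15·81/4 = 3337/110 ≠ 1/3 ⇒ order 2.
b·Ac: (-1)·(-9/22) + 28/15·29/11 = 1759/330 ≠ 1/6

2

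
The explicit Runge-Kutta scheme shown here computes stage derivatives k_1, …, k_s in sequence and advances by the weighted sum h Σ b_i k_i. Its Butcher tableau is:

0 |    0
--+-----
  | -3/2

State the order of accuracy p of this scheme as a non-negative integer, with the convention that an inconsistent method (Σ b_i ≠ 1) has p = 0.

b = (-3/2)
c = (0)
Σ b_i: (-3/2)·1 = -3/2 ≠ 1 ⇒ order 0.

0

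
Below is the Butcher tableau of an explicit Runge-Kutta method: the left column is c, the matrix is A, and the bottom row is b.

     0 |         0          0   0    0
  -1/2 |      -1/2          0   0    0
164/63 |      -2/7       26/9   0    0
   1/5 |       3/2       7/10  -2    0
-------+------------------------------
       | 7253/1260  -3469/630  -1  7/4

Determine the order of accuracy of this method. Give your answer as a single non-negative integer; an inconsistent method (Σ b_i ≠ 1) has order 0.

b = (7253/1260, -3469/630, -1, 7/4)
c = (0, -1/2, 164/63, 1/5)
Ac = (0, 0, -13/9, -7001/1260)
Σ b_i: 7253/1260·1 + (-3469/630)·1 + (-1)·1 + 7/4·1 = 1 ✓
b·c: (-3469/630)·(-1/2) + (-1)·164/63 + 7/4·1/5 = 1/2 ✓
b·c²: (-3469/630)·1/4 + (-1)·26896/3969 + 7/4·1/25 = -6416369/793800 ≠ 1/3 ⇒ order 2.
b·Ac: (-1)·(-13/9) + 7/4·(-7001/1260) = -1987/240 ≠ 1/6

2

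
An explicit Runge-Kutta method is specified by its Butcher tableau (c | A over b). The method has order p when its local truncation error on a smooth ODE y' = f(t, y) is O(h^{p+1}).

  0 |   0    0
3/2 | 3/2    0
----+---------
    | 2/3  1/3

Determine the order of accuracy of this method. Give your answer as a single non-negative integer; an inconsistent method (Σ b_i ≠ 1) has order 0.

b = (2/3, 1/3)
c = (0, 3/2)
Σ b_i: 2/3·1 + 1/3·1 = 1 ✓
b·c: 1/3·3/2 = 1/2 ✓; 2 stages ⇒ order 2.

2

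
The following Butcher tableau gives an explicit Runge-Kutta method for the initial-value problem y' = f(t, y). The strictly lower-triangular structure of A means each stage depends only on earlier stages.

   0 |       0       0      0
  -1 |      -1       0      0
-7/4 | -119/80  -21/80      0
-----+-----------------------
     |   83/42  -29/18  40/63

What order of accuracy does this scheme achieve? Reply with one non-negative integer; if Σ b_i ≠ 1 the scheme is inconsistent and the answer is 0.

b = (83/42, -29/18, 40/63)
c = (0, -1, -7/4)
Ac = (0, 0, 21/80)
Σ b_i: 83/42·1 + (-29/18)·1 + 40/63·1 = 1 ✓
b·c: (-29/18)·(-1) + 40/63·(-7/4) = 1/2 ✓
b·c²: (-29/18)·1 + 40/63·49/16 = 1/3 ✓
b·Ac: 40/63·21/80 = 1/6 ✓; 3 stages ⇒ order 3.

3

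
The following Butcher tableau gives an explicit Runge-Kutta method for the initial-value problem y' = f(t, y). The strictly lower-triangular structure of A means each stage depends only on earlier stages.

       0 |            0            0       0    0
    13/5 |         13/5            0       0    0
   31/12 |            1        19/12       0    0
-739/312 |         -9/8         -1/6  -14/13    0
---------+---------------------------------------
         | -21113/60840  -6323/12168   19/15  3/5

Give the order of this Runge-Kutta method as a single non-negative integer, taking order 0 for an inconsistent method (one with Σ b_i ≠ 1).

b = (-21113/60840, -6323/12168, 19/15, 3/5)
c = (0, 13/5, 31/12, -739/312)
Ac = (0, 0, 247/60, -209/65)
Σ b_i: (-21113/60840)·1 + (-6323/12168)·1 + 19/15·1 + 3/5·1 = 1 ✓
b·c: (-6323/12168)·13/5 + 19/15·31/12 + 3/5·(-739/312) = 1/2 ✓
b·c²: (-6323/12168)·169/25 + 19/15·961/144 + 3/5·546121/97344 = 60644777/7300800 ≠ 1/3 ⇒ order 2.
b·Ac: 19/15·247/60 + 3/5·(-209/65) = 38437/11700 ≠ 1/6

2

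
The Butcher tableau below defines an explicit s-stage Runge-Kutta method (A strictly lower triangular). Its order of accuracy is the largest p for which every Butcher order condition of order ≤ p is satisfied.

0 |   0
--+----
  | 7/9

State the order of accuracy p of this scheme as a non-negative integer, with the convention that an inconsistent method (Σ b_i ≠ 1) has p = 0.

0

b = (7/9)
c = (0)
Σ b_i: 7/9·1 = 7/9 ≠ 1 ⇒ order 0.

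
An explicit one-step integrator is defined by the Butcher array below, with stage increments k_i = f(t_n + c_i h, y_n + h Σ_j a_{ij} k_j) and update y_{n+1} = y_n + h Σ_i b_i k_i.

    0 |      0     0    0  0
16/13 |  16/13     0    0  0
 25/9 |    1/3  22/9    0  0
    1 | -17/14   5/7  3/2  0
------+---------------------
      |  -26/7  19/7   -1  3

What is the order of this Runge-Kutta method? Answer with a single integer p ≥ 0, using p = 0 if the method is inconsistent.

b = (-26/7, 19/7, -1, 3)
c = (0, 16/13, 25/9, 1)
Ac = (0, 0, 352/117, 2755/546)
Σ b_i: (-26/7)·1 + 19/7·1 + (-1)·1 + 3·1 = 1 ✓
b·c: 19/7·16/13 + (-1)·25/9 + 3·1 = 2918/819 ≠ 1/2 ⇒ order 1.

1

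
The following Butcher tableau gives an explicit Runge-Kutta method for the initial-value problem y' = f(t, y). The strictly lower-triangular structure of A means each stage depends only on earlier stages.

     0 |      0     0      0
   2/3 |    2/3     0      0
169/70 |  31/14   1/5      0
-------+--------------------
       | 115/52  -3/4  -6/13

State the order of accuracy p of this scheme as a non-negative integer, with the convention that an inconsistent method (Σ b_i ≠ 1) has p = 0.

1

b = (115/52, -3/4, -6/13)
c = (0, 2/3, 169/70)
Ac = (0, 0, 2/15)
Σ b_i: 115/52·1 + (-3/4)·1 + (-6/13)·1 = 1 ✓
b·c: (-3/4)·2/3 + (-6/13)·169/70 = -113/70 ≠ 1/2 ⇒ order 1.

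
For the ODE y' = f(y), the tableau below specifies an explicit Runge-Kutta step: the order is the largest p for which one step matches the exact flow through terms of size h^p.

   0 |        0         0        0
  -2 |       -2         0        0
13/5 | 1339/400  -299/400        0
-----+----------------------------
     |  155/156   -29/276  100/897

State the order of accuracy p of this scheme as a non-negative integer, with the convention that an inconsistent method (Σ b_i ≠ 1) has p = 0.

3

b = (155/156, -29/276, 100/897)
c = (0, -2, 13/5)
Ac = (0, 0, 299/200)
Σ b_i: 155/156·1 + (-29/276)·1 + 100/897·1 = 1 ✓
b·c: (-29/276)·(-2) + 100/897·13/5 = 1/2 ✓
b·c²: (-29/276)·4 + 100/897·169/25 = 1/3 ✓
b·Ac: 100/897·299/200 = 1/6 ✓; 3 stages ⇒ order 3.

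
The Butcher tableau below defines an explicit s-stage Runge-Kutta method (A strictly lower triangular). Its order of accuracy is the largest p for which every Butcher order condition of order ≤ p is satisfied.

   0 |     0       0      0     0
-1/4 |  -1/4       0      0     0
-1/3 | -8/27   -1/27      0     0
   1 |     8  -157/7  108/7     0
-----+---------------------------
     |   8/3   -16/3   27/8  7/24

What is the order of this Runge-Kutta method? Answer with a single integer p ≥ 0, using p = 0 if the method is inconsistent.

4

b = (8/3, -16/3, 27/8, 7/24)
c = (0, -1/4, -1/3, 1)
Ac = (0, 0, 1/108, 13/28)
Σ b_i: 8/3·1 + (-16/3)·1 + 27/8·1 + 7/24·1 = 1 ✓
b·c: (-16/3)·(-1/4) + 27/8·(-1/3) + 7/24·1 = 1/2 ✓
b·c²: (-16/3)·1/16 + 27/8·1/9 + 7/24·1 = 1/3 ✓
b·Ac: 27/8·1/108 + 7/24·13/28 = 1/6 ✓
b·c³: (-16/3)·(-1/64) + 27/8·(-1/27) + 7/24·1 = 1/4 ✓
b·(c∘Ac): 27/8·(-1/324) + 7/24·13/28 = 1/8 ✓
b·Ac²: 27/8·(-1/432) + 7/24·5/16 = 1/12 ✓
b·A²c: 7/24·1/7 = 1/24 ✓; 4 stages ⇒ order 4.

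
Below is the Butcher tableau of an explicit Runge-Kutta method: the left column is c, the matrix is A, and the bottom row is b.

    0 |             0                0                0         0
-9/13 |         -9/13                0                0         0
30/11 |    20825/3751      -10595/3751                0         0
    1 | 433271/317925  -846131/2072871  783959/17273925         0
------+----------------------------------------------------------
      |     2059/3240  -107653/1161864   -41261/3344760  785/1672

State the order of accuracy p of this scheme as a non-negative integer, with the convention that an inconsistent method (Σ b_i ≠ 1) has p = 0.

4

b = (2059/3240, -107653/1161864, -41261/3344760, 785/1672)
c = (0, -9/13, 30/11, 1)
Ac = (0, 0, 7335/3751, 319/785)
Σ b_i: 2059/3240·1 + (-107653/1161864)·1 + (-41261/3344760)·1 + 785/1672·1 = 1 ✓
b·c: (-107653/1161864)·(-9/13) + (-41261/3344760)·30/11 + 785/1672·1 = 1/2 ✓
b·c²: (-107653/1161864)·81/169 + (-41261/3344760)·900/121 + 785/1672·1 = 1/3 ✓
b·Ac: (-41261/3344760)·7335/3751 + 785/1672·319/785 = 1/6 ✓
b·c³: (-107653/1161864)·(-729/2197) + (-41261/3344760)·27000/1331 + 785/1672·1 = 1/4 ✓
b·(c∘Ac): (-41261/3344760)·220050/41261 + 785/1672·319/785 = 1/8 ✓
b·Ac²: (-41261/3344760)·(-66015/48763) + 785/1672·869/6123 = 1/12 ✓
b·A²c: 785/1672·209/2355 = 1/24 ✓; 4 stages ⇒ order 4.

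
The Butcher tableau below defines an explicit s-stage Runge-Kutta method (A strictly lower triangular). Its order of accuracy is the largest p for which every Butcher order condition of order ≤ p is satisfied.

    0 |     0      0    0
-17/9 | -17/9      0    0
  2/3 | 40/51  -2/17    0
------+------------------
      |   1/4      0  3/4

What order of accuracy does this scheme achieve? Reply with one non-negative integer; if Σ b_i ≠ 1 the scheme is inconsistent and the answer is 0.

3

b = (1/4, 0, 3/4)
c = (0, -17/9, 2/3)
Ac = (0, 0, 2/9)
Σ b_i: 1/4·1 + 3/4·1 = 1 ✓
b·c: 3/4·2/3 = 1/2 ✓
b·c²: 3/4·4/9 = 1/3 ✓
b·Ac: 3/4·2/9 = 1/6 ✓; 3 stages ⇒ order 3.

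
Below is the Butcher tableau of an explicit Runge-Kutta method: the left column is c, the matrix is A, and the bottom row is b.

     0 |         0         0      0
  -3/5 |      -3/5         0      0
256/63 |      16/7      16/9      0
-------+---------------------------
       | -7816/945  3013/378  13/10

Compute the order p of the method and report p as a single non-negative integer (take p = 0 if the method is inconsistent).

2

b = (-7816/945, 3013/378, 13/10)
c = (0, -3/5, 256/63)
Ac = (0, 0, -16/15)
Σ b_i: (-7816/945)·1 + 3013/378·1 + 13/10·1 = 1 ✓
b·c: 3013/378·(-3/5) + 13/10·256/63 = 1/2 ✓
b·c²: 3013/378·9/25 + 13/10·65536/3969 = 4829297/198450 ≠ 1/3 ⇒ order 2.
b·Ac: 13/10·(-16/15) = -104/75 ≠ 1/6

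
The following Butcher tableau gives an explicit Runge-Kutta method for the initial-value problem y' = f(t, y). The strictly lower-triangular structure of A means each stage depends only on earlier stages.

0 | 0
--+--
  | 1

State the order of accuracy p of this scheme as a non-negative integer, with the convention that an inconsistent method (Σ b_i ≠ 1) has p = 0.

b = (1)
c = (0)
Σ b_i: 1·1 = 1 ✓; 1 stage ⇒ order 1.

1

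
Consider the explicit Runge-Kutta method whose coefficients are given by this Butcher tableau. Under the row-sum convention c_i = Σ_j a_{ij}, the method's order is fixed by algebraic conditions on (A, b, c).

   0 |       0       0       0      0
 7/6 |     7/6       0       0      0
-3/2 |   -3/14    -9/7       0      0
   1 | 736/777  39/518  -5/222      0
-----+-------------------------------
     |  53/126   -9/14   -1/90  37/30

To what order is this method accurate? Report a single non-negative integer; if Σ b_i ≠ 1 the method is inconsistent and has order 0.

b = (53/126, -9/14, -1/90, 37/30)
c = (0, 7/6, -3/2, 1)
Ac = (0, 0, -3/2, 9/74)
Σ b_i: 53/126·1 + (-9/14)·1 + (-1/90)·1 + 37/30·1 = 1 ✓
b·c: (-9/14)·7/6 + (-1/90)·(-3/2) + 37/30·1 = 1/2 ✓
b·c²: (-9/14)·49/36 + (-1/90)·9/4 + 37/30·1 = 1/3 ✓
b·Ac: (-1/90)·(-3/2) + 37/30·9/74 = 1/6 ✓
b·c³: (-9/14)·343/216 + (-1/90)·(-27/8) + 37/30·1 = 1/4 ✓
b·(c∘Ac): (-1/90)·9/4 + 37/30·9/74 = 1/8 ✓
b·Ac²: (-1/90)·(-7/4) + 37/30·23/444 = 1/12 ✓
b·A²c: 37/30·5/148 = 1/24 ✓; 4 stages ⇒ order 4.

4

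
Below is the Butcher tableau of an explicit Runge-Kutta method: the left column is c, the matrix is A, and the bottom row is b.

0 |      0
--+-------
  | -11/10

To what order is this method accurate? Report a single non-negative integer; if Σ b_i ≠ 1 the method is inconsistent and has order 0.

0

b = (-11/10)
c = (0)
Σ b_i: (-11/10)·1 = -11/10 ≠ 1 ⇒ order 0.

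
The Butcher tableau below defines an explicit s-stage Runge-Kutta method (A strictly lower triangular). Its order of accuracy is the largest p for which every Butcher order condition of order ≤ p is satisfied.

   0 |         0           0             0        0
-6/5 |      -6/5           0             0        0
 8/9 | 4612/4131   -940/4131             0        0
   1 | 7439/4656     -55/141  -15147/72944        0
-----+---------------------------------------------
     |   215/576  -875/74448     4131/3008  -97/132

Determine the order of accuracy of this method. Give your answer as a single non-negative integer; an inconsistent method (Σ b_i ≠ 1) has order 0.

b = (215/576, -875/74448, 4131/3008, -97/132)
c = (0, -6/5, 8/9, 1)
Ac = (0, 0, 376/1377, 55/194)
Σ b_i: 215/576·1 + (-875/74448)·1 + 4131/3008·1 + (-97/132)·1 = 1 ✓
b·c: (-875/74448)·(-6/5) + 4131/3008·8/9 + (-97/132)·1 = 1/2 ✓
b·c²: (-875/74448)·36/25 + 4131/3008·64/81 + (-97/132)·1 = 1/3 ✓
b·Ac: 4131/3008·376/1377 + (-97/132)·55/194 = 1/6 ✓
b·c³: (-875/74448)·(-216/125) + 4131/3008·512/729 + (-97/132)·1 = 1/4 ✓
b·(c∘Ac): 4131/3008·3008/12393 + (-97/132)·55/194 = 1/8 ✓
b·Ac²: 4131/3008·(-752/2295) + (-97/132)·(-352/485) = 1/12 ✓
b·A²c: (-97/132)·(-11/194) = 1/24 ✓; 4 stages ⇒ order 4.

4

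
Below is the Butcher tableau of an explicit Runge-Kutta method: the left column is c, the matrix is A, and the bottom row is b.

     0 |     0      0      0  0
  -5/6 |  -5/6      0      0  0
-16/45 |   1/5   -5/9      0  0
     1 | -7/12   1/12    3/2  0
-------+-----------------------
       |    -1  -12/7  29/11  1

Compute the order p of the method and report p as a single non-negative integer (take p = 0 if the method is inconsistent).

b = (-1, -12/7, 29/11, 1)
c = (0, -5/6, -16/45, 1)
Ac = (0, 0, 25/54, -217/360)
Σ b_i: (-1)·1 + (-12/7)·1 + 29/11·1 + 1·1 = 71/77 ≠ 1 ⇒ order 0.

0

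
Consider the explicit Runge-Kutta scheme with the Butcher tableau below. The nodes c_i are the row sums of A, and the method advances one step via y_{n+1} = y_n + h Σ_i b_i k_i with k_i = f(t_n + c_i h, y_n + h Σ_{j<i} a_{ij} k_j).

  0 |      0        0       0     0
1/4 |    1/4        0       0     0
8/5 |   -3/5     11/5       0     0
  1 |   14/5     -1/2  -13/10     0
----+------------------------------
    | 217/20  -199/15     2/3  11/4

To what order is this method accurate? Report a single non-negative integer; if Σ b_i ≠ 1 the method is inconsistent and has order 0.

2

b = (217/20, -199/15, 2/3, 11/4)
c = (0, 1/4, 8/5, 1)
Ac = (0, 0, 11/20, -441/200)
Σ b_i: 217/20·1 + (-199/15)·1 + 2/3·1 + 11/4·1 = 1 ✓
b·c: (-199/15)·1/4 + 2/3·8/5 + 11/4·1 = 1/2 ✓
b·c²: (-199/15)·1/16 + 2/3·64/25 + 11/4·1 = 1451/400 ≠ 1/3 ⇒ order 2.
b·Ac: 2/3·11/20 + 11/4·(-441/200) = -13673/2400 ≠ 1/6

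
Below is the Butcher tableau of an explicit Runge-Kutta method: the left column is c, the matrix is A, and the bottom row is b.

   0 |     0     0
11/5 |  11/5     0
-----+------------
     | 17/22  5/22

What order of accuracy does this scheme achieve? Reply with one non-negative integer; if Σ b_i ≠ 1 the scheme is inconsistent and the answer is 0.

2

b = (17/22, 5/22)
c = (0, 11/5)
Σ b_i: 17/22·1 + 5/22·1 = 1 ✓
b·c: 5/22·11/5 = 1/2 ✓; 2 stages ⇒ order 2.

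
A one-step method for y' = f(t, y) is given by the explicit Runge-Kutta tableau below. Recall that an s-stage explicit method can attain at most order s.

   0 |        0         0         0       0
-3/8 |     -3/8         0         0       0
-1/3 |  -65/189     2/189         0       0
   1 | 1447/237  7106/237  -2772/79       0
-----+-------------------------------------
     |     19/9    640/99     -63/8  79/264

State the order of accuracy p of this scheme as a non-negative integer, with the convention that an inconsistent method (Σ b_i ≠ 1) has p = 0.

b = (19/9, 640/99, -63/8, 79/264)
c = (0, -3/8, -1/3, 1)
Ac = (0, 0, -1/252, 143/316)
Σ b_i: 19/9·1 + 640/99·1 + (-63/8)·1 + 79/264·1 = 1 ✓
b·c: 640/99·(-3/8) + (-63/8)·(-1/3) + 79/264·1 = 1/2 ✓
b·c²: 640/99·9/64 + (-63/8)·1/9 + 79/264·1 = 1/3 ✓
b·Ac: (-63/8)·(-1/252) + 79/264·143/316 = 1/6 ✓
b·c³: 640/99·(-27/512) + (-63/8)·(-1/27) + 79/264·1 = 1/4 ✓
b·(c∘Ac): (-63/8)·1/756 + 79/264·143/316 = 1/8 ✓
b·Ac²: (-63/8)·1/672 + 79/264·803/2528 = 1/12 ✓
b·A²c: 79/264·11/79 = 1/24 ✓; 4 stages ⇒ order 4.

4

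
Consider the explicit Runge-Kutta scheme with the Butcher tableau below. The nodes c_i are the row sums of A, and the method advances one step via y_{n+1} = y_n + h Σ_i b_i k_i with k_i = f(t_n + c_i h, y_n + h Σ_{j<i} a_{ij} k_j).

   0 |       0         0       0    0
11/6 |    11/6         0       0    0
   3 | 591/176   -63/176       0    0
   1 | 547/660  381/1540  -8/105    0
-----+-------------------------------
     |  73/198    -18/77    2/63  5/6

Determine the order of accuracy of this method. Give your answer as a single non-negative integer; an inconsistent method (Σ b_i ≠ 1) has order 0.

b = (73/198, -18/77, 2/63, 5/6)
c = (0, 11/6, 3, 1)
Ac = (0, 0, -21/32, 9/40)
Σ b_i: 73/198·1 + (-18/77)·1 + 2/63·1 + 5/6·1 = 1 ✓
b·c: (-18/77)·11/6 + 2/63·3 + 5/6·1 = 1/2 ✓
b·c²: (-18/77)·121/36 + 2/63·9 + 5/6·1 = 1/3 ✓
b·Ac: 2/63·(-21/32) + 5/6·9/40 = 1/6 ✓
b·c³: (-18/77)·1331/216 + 2/63·27 + 5/6·1 = 1/4 ✓
b·(c∘Ac): 2/63·(-63/32) + 5/6·9/40 = 1/8 ✓
b·Ac²: 2/63·(-77/64) + 5/6·7/48 = 1/12 ✓
b·A²c: 5/6·1/20 = 1/24 ✓; 4 stages ⇒ order 4.

4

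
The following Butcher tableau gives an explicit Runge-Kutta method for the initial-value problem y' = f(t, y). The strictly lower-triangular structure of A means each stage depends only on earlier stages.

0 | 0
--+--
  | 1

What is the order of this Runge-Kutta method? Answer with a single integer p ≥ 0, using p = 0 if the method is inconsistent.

b = (1)
c = (0)
Σ b_i: 1·1 = 1 ✓; 1 stage ⇒ order 1.

1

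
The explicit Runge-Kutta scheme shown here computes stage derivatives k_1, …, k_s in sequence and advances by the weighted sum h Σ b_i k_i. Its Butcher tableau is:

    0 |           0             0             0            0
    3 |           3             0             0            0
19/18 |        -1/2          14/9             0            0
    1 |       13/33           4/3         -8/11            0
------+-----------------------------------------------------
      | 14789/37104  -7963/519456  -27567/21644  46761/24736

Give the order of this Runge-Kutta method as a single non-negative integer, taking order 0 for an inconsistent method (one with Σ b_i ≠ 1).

b = (14789/37104, -7963/519456, -27567/21644, 46761/24736)
c = (0, 3, 19/18, 1)
Ac = (0, 0, 14/3, 320/99)
Σ b_i: 14789/37104·1 + (-7963/519456)·1 + (-27567/21644)·1 + 46761/24736·1 = 1 ✓
b·c: (-7963/519456)·3 + (-27567/21644)·19/18 + 46761/24736·1 = 1/2 ✓
b·c²: (-7963/519456)·9 + (-27567/21644)·361/324 + 46761/24736·1 = 1/3 ✓
b·Ac: (-27567/21644)·14/3 + 46761/24736·320/99 = 1/6 ✓
b·c³: (-7963/519456)·27 + (-27567/21644)·6859/5832 + 46761/24736·1 = -14317/667872 ≠ 1/4 ⇒ order 3.
b·(c∘Ac): (-27567/21644)·133/27 + 46761/24736·320/99 = -1517/9276 ≠ 1/8
b·Ac²: (-27567/21644)·14 + 46761/24736·9970/891 = 1109273/333936 ≠ 1/12
b·A²c: 46761/24736·(-112/33) = -9919/1546 ≠ 1/24

3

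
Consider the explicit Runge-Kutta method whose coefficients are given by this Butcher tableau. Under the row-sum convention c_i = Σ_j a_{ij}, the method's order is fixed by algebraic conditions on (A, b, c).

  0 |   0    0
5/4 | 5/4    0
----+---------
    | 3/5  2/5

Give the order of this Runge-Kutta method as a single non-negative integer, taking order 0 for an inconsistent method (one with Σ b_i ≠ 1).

2

b = (3/5, 2/5)
c = (0, 5/4)
Σ b_i: 3/5·1 + 2/5·1 = 1 ✓
b·c: 2/5·5/4 = 1/2 ✓; 2 stages ⇒ order 2.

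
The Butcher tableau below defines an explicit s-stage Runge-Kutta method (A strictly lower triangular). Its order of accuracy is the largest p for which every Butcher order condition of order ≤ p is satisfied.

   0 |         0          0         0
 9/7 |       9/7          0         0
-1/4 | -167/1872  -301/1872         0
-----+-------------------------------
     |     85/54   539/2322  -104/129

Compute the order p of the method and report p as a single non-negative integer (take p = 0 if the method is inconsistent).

b = (85/54, 539/2322, -104/129)
c = (0, 9/7, -1/4)
Ac = (0, 0, -43/208)
Σ b_i: 85/54·1 + 539/2322·1 + (-104/129)·1 = 1 ✓
b·c: 539/2322·9/7 + (-104/129)·(-1/4) = 1/2 ✓
b·c²: 539/2322·81/49 + (-104/129)·1/16 = 1/3 ✓
b·Ac: (-104/129)·(-43/208) = 1/6 ✓; 3 stages ⇒ order 3.

3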